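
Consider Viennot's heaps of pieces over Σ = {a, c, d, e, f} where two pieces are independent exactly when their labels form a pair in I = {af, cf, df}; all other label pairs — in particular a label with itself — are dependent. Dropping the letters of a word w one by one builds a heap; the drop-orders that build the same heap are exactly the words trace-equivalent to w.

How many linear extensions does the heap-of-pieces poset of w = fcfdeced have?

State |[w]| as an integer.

6

piece 0:f — minimal
piece 1:c — minimal
piece 2:f rests on {0:f}
piece 3:d rests on {1:c}
piece 4:e rests on {2:f, 3:d}
piece 5:c rests on {4:e}
piece 6:e rests on {5:c}
piece 7:d rests on {6:e}
minimal pieces: {0:f, 1:c}
ways to finish when only these pieces remain (= sum over removing one remaining piece with nothing left below it):
  1 left: {7}→1
  2 left: {6,7}→1
  3 left: {5,6,7}→1
  4 left: {4,5,6,7}→1
  5 left: {2,4,5,6,7}→1  {3,4,5,6,7}→1
  6 left: {0,2,4,5,6,7}→1  {1,3,4,5,6,7}→1  {2,3,4,5,6,7}→2
  placing 0:f first → 3 extensions
  placing 1:c first → 3 extensions
total linear extensions = 6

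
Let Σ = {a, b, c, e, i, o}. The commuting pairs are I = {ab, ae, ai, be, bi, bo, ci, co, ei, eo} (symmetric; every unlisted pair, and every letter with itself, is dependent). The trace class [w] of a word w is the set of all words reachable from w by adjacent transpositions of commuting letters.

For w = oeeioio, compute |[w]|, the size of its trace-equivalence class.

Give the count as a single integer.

21

drop 0:o onto floor
drop 1:e onto floor
drop 2:e onto {1:e}
drop 3:i onto {0:o}
drop 4:o onto {3:i}
drop 5:i onto {4:o}
drop 6:o onto {5:i}
ground layer = {0:o, 1:e}
drop-orders for the pieces not yet dropped (sum over which currently-grounded one goes next):
  1 to go: {2} 1  {6} 1
  2 to go: {1,2} 1  {2,6} 2  {5,6} 1
  3 to go: {1,2,6} 3  {2,5,6} 3  {4,5,6} 1
  4 to go: {1,2,5,6} 6  {2,4,5,6} 4  {3,4,5,6} 1
  5 to go: {0,3,4,5,6} 1  {1,2,4,5,6} 10  {2,3,4,5,6} 5
  if 0:o drops first: 15 orders
  if 1:e drops first: 6 orders
heap linearizations: 21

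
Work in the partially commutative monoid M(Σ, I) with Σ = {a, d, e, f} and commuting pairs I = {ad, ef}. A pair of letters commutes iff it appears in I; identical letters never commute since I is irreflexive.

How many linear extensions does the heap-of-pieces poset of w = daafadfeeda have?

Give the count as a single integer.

36

piece 0:d — minimal
piece 1:a — minimal
piece 2:a rests on {1:a}
piece 3:f rests on {0:d, 2:a}
piece 4:a rests on {3:f}
piece 5:d rests on {3:f}
piece 6:f rests on {4:a, 5:d}
piece 7:e rests on {4:a, 5:d}
piece 8:e rests on {7:e}
piece 9:d rests on {6:f, 8:e}
piece 10:a rests on {6:f, 8:e}
minimal pieces: {0:d, 1:a}
ways to finish when only these pieces remain (= sum over removing one remaining piece with nothing left below it):
  1 left: {9}→1  {10}→1
  2 left: {9,10}→2
  3 left: {6,9,10}→2  {8,9,10}→2
  4 left: {6,8,9,10}→4  {7,8,9,10}→2
  5 left: {6,7,8,9,10}→6
  6 left: {4,6,7,8,9,10}→6  {5,6,7,8,9,10}→6
  7 left: {4,5,6,7,8,9,10}→12
  8 left: {3,4,5,6,7,8,9,10}→12
  9 left: {0,3,4,5,6,7,8,9,10}→12  {2,3,4,5,6,7,8,9,10}→12
  placing 0:d first → 12 extensions
  placing 1:a first → 24 extensions
total linear extensions = 36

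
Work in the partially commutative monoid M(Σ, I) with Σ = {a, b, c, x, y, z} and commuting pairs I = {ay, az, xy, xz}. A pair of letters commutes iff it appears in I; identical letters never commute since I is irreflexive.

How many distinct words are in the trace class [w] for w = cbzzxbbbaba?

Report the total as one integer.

drop 0:c onto floor
drop 1:b onto {0:c}
drop 2:z onto {1:b}
drop 3:z onto {2:z}
drop 4:x onto {1:b}
drop 5:b onto {3:z, 4:x}
drop 6:b onto {5:b}
drop 7:b onto {6:b}
drop 8:a onto {7:b}
drop 9:b onto {8:a}
drop 10:a onto {9:b}
ground layer = {0:c}
drop-orders for the pieces not yet dropped (sum over which currently-grounded one goes next):
  1 to go: {10} 1
  2 to go: {9,10} 1
  3 to go: {8,9,10} 1
  4 to go: {7,8,9,10} 1
  5 to go: {6,7,8,9,10} 1
  6 to go: {5,6,7,8,9,10} 1
  7 to go: {3,5,6,7,8,9,10} 1  {4,5,6,7,8,9,10} 1
  8 to go: {2,3,5,6,7,8,9,10} 1  {3,4,5,6,7,8,9,10} 2
  9 to go: {2,3,4,5,6,7,8,9,10} 3
  if 0:c drops first: 3 orders

3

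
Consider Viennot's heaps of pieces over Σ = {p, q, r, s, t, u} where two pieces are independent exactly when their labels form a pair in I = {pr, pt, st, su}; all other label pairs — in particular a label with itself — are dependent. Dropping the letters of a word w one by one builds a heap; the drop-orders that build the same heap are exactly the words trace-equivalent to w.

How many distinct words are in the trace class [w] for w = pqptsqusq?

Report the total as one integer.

0(p) covers ∅
1(q) covers 0:p
2(p) covers 1:q
3(t) covers 1:q
4(s) covers 2:p
5(q) covers 3:t, 4:s
6(u) covers 5:q
7(s) covers 5:q
8(q) covers 6:u, 7:s
floor of heap: 0:p
completions by unplaced set U, small U first (add the entries for U minus each lowest piece of U):
  |U|=1: {8}:1
  |U|=2: {6,8}:1  {7,8}:1
  |U|=3: {6,7,8}:2
  |U|=4: {5,6,7,8}:2
  |U|=5: {3,5,6,7,8}:2  {4,5,6,7,8}:2
  |U|=6: {2,4,5,6,7,8}:2  {3,4,5,6,7,8}:4
  |U|=7: {2,3,4,5,6,7,8}:6
  start at 0(p): 6

6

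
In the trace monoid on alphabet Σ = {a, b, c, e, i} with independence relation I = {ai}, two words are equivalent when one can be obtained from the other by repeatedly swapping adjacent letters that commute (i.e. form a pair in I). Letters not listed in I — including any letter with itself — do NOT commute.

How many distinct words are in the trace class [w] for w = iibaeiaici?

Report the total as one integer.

3

0(i) covers ∅
1(i) covers 0:i
2(b) covers 1:i
3(a) covers 2:b
4(e) covers 3:a
5(i) covers 4:e
6(a) covers 4:e
7(i) covers 5:i
8(c) covers 6:a, 7:i
9(i) covers 8:c
floor of heap: 0:i
completions by unplaced set U, small U first (add the entries for U minus each lowest piece of U):
  |U|=1: {9}:1
  |U|=2: {8,9}:1
  |U|=3: {6,8,9}:1  {7,8,9}:1
  |U|=4: {5,7,8,9}:1  {6,7,8,9}:2
  |U|=5: {5,6,7,8,9}:3
  |U|=6: {4,5,6,7,8,9}:3
  |U|=7: {3,4,5,6,7,8,9}:3
  |U|=8: {2,3,4,5,6,7,8,9}:3
  start at 0(i): 3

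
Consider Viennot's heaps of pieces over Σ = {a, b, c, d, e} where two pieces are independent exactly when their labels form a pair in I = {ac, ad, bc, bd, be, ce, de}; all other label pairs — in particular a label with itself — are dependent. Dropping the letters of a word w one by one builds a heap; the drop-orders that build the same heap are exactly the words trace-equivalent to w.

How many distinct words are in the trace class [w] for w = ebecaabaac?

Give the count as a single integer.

0(e) covers ∅
1(b) covers ∅
2(e) covers 0:e
3(c) covers ∅
4(a) covers 1:b, 2:e
5(a) covers 4:a
6(b) covers 5:a
7(a) covers 6:b
8(a) covers 7:a
9(c) covers 3:c
floor of heap: 0:e, 1:b, 3:c
completions by unplaced set U, small U first (add the entries for U minus each lowest piece of U):
  |U|=1: {8}:1  {9}:1
  |U|=2: {3,9}:1  {7,8}:1  {8,9}:2
  |U|=3: {3,8,9}:3  {6,7,8}:1  {7,8,9}:3
  |U|=4: {3,7,8,9}:6  {5,6,7,8}:1  {6,7,8,9}:4
  |U|=5: {3,6,7,8,9}:10  {4,5,6,7,8}:1  {5,6,7,8,9}:5
  |U|=6: {1,4,5,6,7,8}:1  {2,4,5,6,7,8}:1  {3,5,6,7,8,9}:15  {4,5,6,7,8,9}:6
  |U|=7: {0,2,4,5,6,7,8}:1  {1,2,4,5,6,7,8}:2  {1,4,5,6,7,8,9}:7  {2,4,5,6,7,8,9}:7  {3,4,5,6,7,8,9}:21
  |U|=8: {0,1,2,4,5,6,7,8}:3  {0,2,4,5,6,7,8,9}:8  {1,2,4,5,6,7,8,9}:16  {1,3,4,5,6,7,8,9}:28  {2,3,4,5,6,7,8,9}:28
  start at 0(e): 72
  start at 1(b): 36
  start at 3(c): 27
sum over floor = 135

135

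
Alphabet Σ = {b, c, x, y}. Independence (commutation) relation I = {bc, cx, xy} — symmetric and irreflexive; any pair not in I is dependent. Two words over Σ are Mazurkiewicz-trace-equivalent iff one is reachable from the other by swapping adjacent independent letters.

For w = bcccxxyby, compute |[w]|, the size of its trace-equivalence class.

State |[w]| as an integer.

34

0(b) covers ∅
1(c) covers ∅
2(c) covers 1:c
3(c) covers 2:c
4(x) covers 0:b
5(x) covers 4:x
6(y) covers 0:b, 3:c
7(b) covers 5:x, 6:y
8(y) covers 7:b
floor of heap: 0:b, 1:c
completions by unplaced set U, small U first (add the entries for U minus each lowest piece of U):
  |U|=1: {8}:1
  |U|=2: {7,8}:1
  |U|=3: {5,7,8}:1  {6,7,8}:1
  |U|=4: {3,6,7,8}:1  {4,5,7,8}:1  {5,6,7,8}:2
  |U|=5: {2,3,6,7,8}:1  {3,5,6,7,8}:3  {4,5,6,7,8}:3
  |U|=6: {0,4,5,6,7,8}:3  {1,2,3,6,7,8}:1  {2,3,5,6,7,8}:4  {3,4,5,6,7,8}:6
  |U|=7: {0,3,4,5,6,7,8}:9  {1,2,3,5,6,7,8}:5  {2,3,4,5,6,7,8}:10
  start at 0(b): 15
  start at 1(c): 19
sum over floor = 34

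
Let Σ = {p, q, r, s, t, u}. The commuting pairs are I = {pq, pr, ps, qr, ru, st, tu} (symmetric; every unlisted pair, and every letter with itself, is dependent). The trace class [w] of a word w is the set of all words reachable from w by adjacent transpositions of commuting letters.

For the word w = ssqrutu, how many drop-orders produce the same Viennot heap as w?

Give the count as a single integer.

9

#0=s has no predecessor
#1=s depends on [0:s]
#2=q depends on [1:s]
#3=r depends on [1:s]
#4=u depends on [2:q]
#5=t depends on [2:q, 3:r]
#6=u depends on [4:u]
sources: [0:s]
N(rest) = Σ N(rest − s) over sources s of rest; N(one piece) = 1:
  size 1 → [5]=1  [6]=1
  size 2 → [3,5]=1  [4,6]=1  [5,6]=2
  size 3 → [3,5,6]=3  [4,5,6]=3
  size 4 → [2,4,5,6]=3  [3,4,5,6]=6
  size 5 → [2,3,4,5,6]=9
  first=0(s) contributes 9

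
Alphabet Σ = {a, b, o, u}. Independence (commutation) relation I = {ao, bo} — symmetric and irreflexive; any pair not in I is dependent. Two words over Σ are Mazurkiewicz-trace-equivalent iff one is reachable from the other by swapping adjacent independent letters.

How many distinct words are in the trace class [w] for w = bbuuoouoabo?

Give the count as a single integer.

6

#0=b has no predecessor
#1=b depends on [0:b]
#2=u depends on [1:b]
#3=u depends on [2:u]
#4=o depends on [3:u]
#5=o depends on [4:o]
#6=u depends on [5:o]
#7=o depends on [6:u]
#8=a depends on [6:u]
#9=b depends on [8:a]
#10=o depends on [7:o]
sources: [0:b]
N(rest) = Σ N(rest − s) over sources s of rest; N(one piece) = 1:
  size 1 → [9]=1  [10]=1
  size 2 → [7,10]=1  [8,9]=1  [9,10]=2
  size 3 → [7,9,10]=3  [8,9,10]=3
  size 4 → [7,8,9,10]=6
  size 5 → [6,7,8,9,10]=6
  size 6 → [5,6,7,8,9,10]=6
  size 7 → [4,5,6,7,8,9,10]=6
  size 8 → [3,4,5,6,7,8,9,10]=6
  size 9 → [2,3,4,5,6,7,8,9,10]=6
  first=0(b) contributes 6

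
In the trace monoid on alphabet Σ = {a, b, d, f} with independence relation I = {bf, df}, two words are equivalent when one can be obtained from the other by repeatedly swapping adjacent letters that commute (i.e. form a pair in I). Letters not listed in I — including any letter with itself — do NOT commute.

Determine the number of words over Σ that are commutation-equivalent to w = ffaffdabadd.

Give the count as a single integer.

piece 0:f — minimal
piece 1:f rests on {0:f}
piece 2:a rests on {1:f}
piece 3:f rests on {2:a}
piece 4:f rests on {3:f}
piece 5:d rests on {2:a}
piece 6:a rests on {4:f, 5:d}
piece 7:b rests on {6:a}
piece 8:a rests on {7:b}
piece 9:d rests on {8:a}
piece 10:d rests on {9:d}
minimal pieces: {0:f}
ways to finish when only these pieces remain (= sum over removing one remaining piece with nothing left below it):
  1 left: {10}→1
  2 left: {9,10}→1
  3 left: {8,9,10}→1
  4 left: {7,8,9,10}→1
  5 left: {6,7,8,9,10}→1
  6 left: {4,6,7,8,9,10}→1  {5,6,7,8,9,10}→1
  7 left: {3,4,6,7,8,9,10}→1  {4,5,6,7,8,9,10}→2
  8 left: {3,4,5,6,7,8,9,10}→3
  9 left: {2,3,4,5,6,7,8,9,10}→3
  placing 0:f first → 3 extensions

3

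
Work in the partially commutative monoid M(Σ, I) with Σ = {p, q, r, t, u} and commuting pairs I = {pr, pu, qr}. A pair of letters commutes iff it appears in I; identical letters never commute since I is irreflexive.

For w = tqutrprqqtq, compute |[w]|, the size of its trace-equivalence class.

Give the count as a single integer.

10

drop 0:t onto floor
drop 1:q onto {0:t}
drop 2:u onto {1:q}
drop 3:t onto {2:u}
drop 4:r onto {3:t}
drop 5:p onto {3:t}
drop 6:r onto {4:r}
drop 7:q onto {5:p}
drop 8:q onto {7:q}
drop 9:t onto {6:r, 8:q}
drop 10:q onto {9:t}
ground layer = {0:t}
drop-orders for the pieces not yet dropped (sum over which currently-grounded one goes next):
  1 to go: {10} 1
  2 to go: {9,10} 1
  3 to go: {6,9,10} 1  {8,9,10} 1
  4 to go: {4,6,9,10} 1  {6,8,9,10} 2  {7,8,9,10} 1
  5 to go: {4,6,8,9,10} 3  {5,7,8,9,10} 1  {6,7,8,9,10} 3
  6 to go: {4,6,7,8,9,10} 6  {5,6,7,8,9,10} 4
  7 to go: {4,5,6,7,8,9,10} 10
  8 to go: {3,4,5,6,7,8,9,10} 10
  9 to go: {2,3,4,5,6,7,8,9,10} 10
  if 0:t drops first: 10 orders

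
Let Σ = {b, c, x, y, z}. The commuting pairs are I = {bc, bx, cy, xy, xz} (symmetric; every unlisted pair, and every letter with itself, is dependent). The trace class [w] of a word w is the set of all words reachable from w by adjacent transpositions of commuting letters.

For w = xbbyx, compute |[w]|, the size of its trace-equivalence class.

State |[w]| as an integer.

piece 0:x — minimal
piece 1:b — minimal
piece 2:b rests on {1:b}
piece 3:y rests on {2:b}
piece 4:x rests on {0:x}
minimal pieces: {0:x, 1:b}
ways to finish when only these pieces remain (= sum over removing one remaining piece with nothing left below it):
  1 left: {3}→1  {4}→1
  2 left: {0,4}→1  {2,3}→1  {3,4}→2
  3 left: {0,3,4}→3  {1,2,3}→1  {2,3,4}→3
  placing 0:x first → 4 extensions
  placing 1:b first → 6 extensions
total linear extensions = 10

10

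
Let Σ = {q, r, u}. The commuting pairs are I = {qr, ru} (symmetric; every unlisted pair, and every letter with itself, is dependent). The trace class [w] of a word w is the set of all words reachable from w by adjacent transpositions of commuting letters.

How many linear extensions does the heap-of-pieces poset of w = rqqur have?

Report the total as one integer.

piece 0:r — minimal
piece 1:q — minimal
piece 2:q rests on {1:q}
piece 3:u rests on {2:q}
piece 4:r rests on {0:r}
minimal pieces: {0:r, 1:q}
ways to finish when only these pieces remain (= sum over removing one remaining piece with nothing left below it):
  1 left: {3}→1  {4}→1
  2 left: {0,4}→1  {2,3}→1  {3,4}→2
  3 left: {0,3,4}→3  {1,2,3}→1  {2,3,4}→3
  placing 0:r first → 4 extensions
  placing 1:q first → 6 extensions
total linear extensions = 10

10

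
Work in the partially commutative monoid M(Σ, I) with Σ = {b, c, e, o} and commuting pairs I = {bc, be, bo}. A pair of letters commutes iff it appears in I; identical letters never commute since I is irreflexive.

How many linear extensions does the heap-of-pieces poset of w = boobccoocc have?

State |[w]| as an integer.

45

0(b) covers ∅
1(o) covers ∅
2(o) covers 1:o
3(b) covers 0:b
4(c) covers 2:o
5(c) covers 4:c
6(o) covers 5:c
7(o) covers 6:o
8(c) covers 7:o
9(c) covers 8:c
floor of heap: 0:b, 1:o
completions by unplaced set U, small U first (add the entries for U minus each lowest piece of U):
  |U|=1: {3}:1  {9}:1
  |U|=2: {0,3}:1  {3,9}:2  {8,9}:1
  |U|=3: {0,3,9}:3  {3,8,9}:3  {7,8,9}:1
  |U|=4: {0,3,8,9}:6  {3,7,8,9}:4  {6,7,8,9}:1
  |U|=5: {0,3,7,8,9}:10  {3,6,7,8,9}:5  {5,6,7,8,9}:1
  |U|=6: {0,3,6,7,8,9}:15  {3,5,6,7,8,9}:6  {4,5,6,7,8,9}:1
  |U|=7: {0,3,5,6,7,8,9}:21  {2,4,5,6,7,8,9}:1  {3,4,5,6,7,8,9}:7
  |U|=8: {0,3,4,5,6,7,8,9}:28  {1,2,4,5,6,7,8,9}:1  {2,3,4,5,6,7,8,9}:8
  start at 0(b): 9
  start at 1(o): 36
sum over floor = 45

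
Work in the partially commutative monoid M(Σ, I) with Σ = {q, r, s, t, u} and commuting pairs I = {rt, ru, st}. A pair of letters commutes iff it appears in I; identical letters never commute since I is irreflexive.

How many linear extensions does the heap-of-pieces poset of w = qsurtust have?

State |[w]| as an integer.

9

#0=q has no predecessor
#1=s depends on [0:q]
#2=u depends on [1:s]
#3=r depends on [1:s]
#4=t depends on [2:u]
#5=u depends on [4:t]
#6=s depends on [3:r, 5:u]
#7=t depends on [5:u]
sources: [0:q]
N(rest) = Σ N(rest − s) over sources s of rest; N(one piece) = 1:
  size 1 → [6]=1  [7]=1
  size 2 → [3,6]=1  [6,7]=2
  size 3 → [3,6,7]=3  [5,6,7]=2
  size 4 → [3,5,6,7]=5  [4,5,6,7]=2
  size 5 → [2,4,5,6,7]=2  [3,4,5,6,7]=7
  size 6 → [2,3,4,5,6,7]=9
  first=0(q) contributes 9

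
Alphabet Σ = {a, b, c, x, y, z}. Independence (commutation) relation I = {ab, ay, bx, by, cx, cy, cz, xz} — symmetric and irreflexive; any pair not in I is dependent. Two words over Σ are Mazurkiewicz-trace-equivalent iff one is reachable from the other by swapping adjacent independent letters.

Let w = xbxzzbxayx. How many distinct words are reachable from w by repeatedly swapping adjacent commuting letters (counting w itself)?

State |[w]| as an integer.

190

piece 0:x — minimal
piece 1:b — minimal
piece 2:x rests on {0:x}
piece 3:z rests on {1:b}
piece 4:z rests on {3:z}
piece 5:b rests on {4:z}
piece 6:x rests on {2:x}
piece 7:a rests on {4:z, 6:x}
piece 8:y rests on {4:z, 6:x}
piece 9:x rests on {7:a, 8:y}
minimal pieces: {0:x, 1:b}
ways to finish when only these pieces remain (= sum over removing one remaining piece with nothing left below it):
  1 left: {5}→1  {9}→1
  2 left: {5,9}→2  {7,9}→1  {8,9}→1
  3 left: {5,7,9}→3  {5,8,9}→3  {7,8,9}→2
  4 left: {5,7,8,9}→8  {6,7,8,9}→2
  5 left: {2,6,7,8,9}→2  {4,5,7,8,9}→8  {5,6,7,8,9}→10
  6 left: {0,2,6,7,8,9}→2  {2,5,6,7,8,9}→12  {3,4,5,7,8,9}→8  {4,5,6,7,8,9}→18
  7 left: {0,2,5,6,7,8,9}→14  {1,3,4,5,7,8,9}→8  {2,4,5,6,7,8,9}→30  {3,4,5,6,7,8,9}→26
  8 left: {0,2,4,5,6,7,8,9}→44  {1,3,4,5,6,7,8,9}→34  {2,3,4,5,6,7,8,9}→56
  placing 0:x first → 90 extensions
  placing 1:b first → 100 extensions
total linear extensions = 190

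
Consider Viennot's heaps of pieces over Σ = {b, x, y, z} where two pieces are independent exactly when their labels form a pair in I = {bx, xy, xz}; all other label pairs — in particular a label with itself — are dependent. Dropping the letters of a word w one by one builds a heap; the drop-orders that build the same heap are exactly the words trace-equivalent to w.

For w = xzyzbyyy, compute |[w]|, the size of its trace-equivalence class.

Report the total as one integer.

piece 0:x — minimal
piece 1:z — minimal
piece 2:y rests on {1:z}
piece 3:z rests on {2:y}
piece 4:b rests on {3:z}
piece 5:y rests on {4:b}
piece 6:y rests on {5:y}
piece 7:y rests on {6:y}
minimal pieces: {0:x, 1:z}
ways to finish when only these pieces remain (= sum over removing one remaining piece with nothing left below it):
  1 left: {0}→1  {7}→1
  2 left: {0,7}→2  {6,7}→1
  3 left: {0,6,7}→3  {5,6,7}→1
  4 left: {0,5,6,7}→4  {4,5,6,7}→1
  5 left: {0,4,5,6,7}→5  {3,4,5,6,7}→1
  6 left: {0,3,4,5,6,7}→6  {2,3,4,5,6,7}→1
  placing 0:x first → 1 extensions
  placing 1:z first → 7 extensions
total linear extensions = 8

8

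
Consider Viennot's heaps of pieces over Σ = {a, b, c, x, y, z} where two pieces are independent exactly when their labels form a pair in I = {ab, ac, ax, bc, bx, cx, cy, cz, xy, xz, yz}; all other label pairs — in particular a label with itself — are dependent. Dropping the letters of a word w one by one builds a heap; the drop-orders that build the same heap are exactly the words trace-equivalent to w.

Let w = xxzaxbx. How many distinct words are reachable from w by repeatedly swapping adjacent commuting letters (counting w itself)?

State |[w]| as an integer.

drop 0:x onto floor
drop 1:x onto {0:x}
drop 2:z onto floor
drop 3:a onto {2:z}
drop 4:x onto {1:x}
drop 5:b onto {2:z}
drop 6:x onto {4:x}
ground layer = {0:x, 2:z}
drop-orders for the pieces not yet dropped (sum over which currently-grounded one goes next):
  1 to go: {3} 1  {5} 1  {6} 1
  2 to go: {3,5} 2  {3,6} 2  {4,6} 1  {5,6} 2
  3 to go: {1,4,6} 1  {2,3,5} 2  {3,4,6} 3  {3,5,6} 6  {4,5,6} 3
  4 to go: {0,1,4,6} 1  {1,3,4,6} 4  {1,4,5,6} 4  {2,3,5,6} 8  {3,4,5,6} 12
  5 to go: {0,1,3,4,6} 5  {0,1,4,5,6} 5  {1,3,4,5,6} 20  {2,3,4,5,6} 20
  if 0:x drops first: 40 orders
  if 2:z drops first: 30 orders
heap linearizations: 70

70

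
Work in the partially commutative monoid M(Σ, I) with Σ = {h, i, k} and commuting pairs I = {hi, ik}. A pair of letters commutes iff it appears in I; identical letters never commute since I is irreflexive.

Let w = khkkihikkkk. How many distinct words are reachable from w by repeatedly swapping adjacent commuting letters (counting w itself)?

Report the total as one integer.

55

#0=k has no predecessor
#1=h depends on [0:k]
#2=k depends on [1:h]
#3=k depends on [2:k]
#4=i has no predecessor
#5=h depends on [3:k]
#6=i depends on [4:i]
#7=k depends on [5:h]
#8=k depends on [7:k]
#9=k depends on [8:k]
#10=k depends on [9:k]
sources: [0:k, 4:i]
N(rest) = Σ N(rest − s) over sources s of rest; N(one piece) = 1:
  size 1 → [6]=1  [10]=1
  size 2 → [4,6]=1  [6,10]=2  [9,10]=1
  size 3 → [4,6,10]=3  [6,9,10]=3  [8,9,10]=1
  size 4 → [4,6,9,10]=6  [6,8,9,10]=4  [7,8,9,10]=1
  size 5 → [4,6,8,9,10]=10  [5,7,8,9,10]=1  [6,7,8,9,10]=5
  size 6 → [3,5,7,8,9,10]=1  [4,6,7,8,9,10]=15  [5,6,7,8,9,10]=6
  size 7 → [2,3,5,7,8,9,10]=1  [3,5,6,7,8,9,10]=7  [4,5,6,7,8,9,10]=21
  size 8 → [1,2,3,5,7,8,9,10]=1  [2,3,5,6,7,8,9,10]=8  [3,4,5,6,7,8,9,10]=28
  size 9 → [0,1,2,3,5,7,8,9,10]=1  [1,2,3,5,6,7,8,9,10]=9  [2,3,4,5,6,7,8,9,10]=36
  first=0(k) contributes 45
  first=4(i) contributes 10
|[w]| = 55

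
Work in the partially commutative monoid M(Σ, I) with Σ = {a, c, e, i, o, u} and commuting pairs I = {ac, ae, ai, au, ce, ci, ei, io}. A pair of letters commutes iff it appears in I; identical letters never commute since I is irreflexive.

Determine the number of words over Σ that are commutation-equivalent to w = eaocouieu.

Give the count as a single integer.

4

drop 0:e onto floor
drop 1:a onto floor
drop 2:o onto {0:e, 1:a}
drop 3:c onto {2:o}
drop 4:o onto {3:c}
drop 5:u onto {4:o}
drop 6:i onto {5:u}
drop 7:e onto {5:u}
drop 8:u onto {6:i, 7:e}
ground layer = {0:e, 1:a}
drop-orders for the pieces not yet dropped (sum over which currently-grounded one goes next):
  1 to go: {8} 1
  2 to go: {6,8} 1  {7,8} 1
  3 to go: {6,7,8} 2
  4 to go: {5,6,7,8} 2
  5 to go: {4,5,6,7,8} 2
  6 to go: {3,4,5,6,7,8} 2
  7 to go: {2,3,4,5,6,7,8} 2
  if 0:e drops first: 2 orders
  if 1:a drops first: 2 orders
heap linearizations: 4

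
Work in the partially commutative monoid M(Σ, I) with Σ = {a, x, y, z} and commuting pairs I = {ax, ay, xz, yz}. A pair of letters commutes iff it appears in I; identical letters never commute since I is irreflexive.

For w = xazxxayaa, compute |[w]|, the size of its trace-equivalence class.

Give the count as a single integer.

126

drop 0:x onto floor
drop 1:a onto floor
drop 2:z onto {1:a}
drop 3:x onto {0:x}
drop 4:x onto {3:x}
drop 5:a onto {2:z}
drop 6:y onto {4:x}
drop 7:a onto {5:a}
drop 8:a onto {7:a}
ground layer = {0:x, 1:a}
drop-orders for the pieces not yet dropped (sum over which currently-grounded one goes next):
  1 to go: {6} 1  {8} 1
  2 to go: {4,6} 1  {6,8} 2  {7,8} 1
  3 to go: {3,4,6} 1  {4,6,8} 3  {5,7,8} 1  {6,7,8} 3
  4 to go: {0,3,4,6} 1  {2,5,7,8} 1  {3,4,6,8} 4  {4,6,7,8} 6  {5,6,7,8} 4
  5 to go: {0,3,4,6,8} 5  {1,2,5,7,8} 1  {2,5,6,7,8} 5  {3,4,6,7,8} 10  {4,5,6,7,8} 10
  6 to go: {0,3,4,6,7,8} 15  {1,2,5,6,7,8} 6  {2,4,5,6,7,8} 15  {3,4,5,6,7,8} 20
  7 to go: {0,3,4,5,6,7,8} 35  {1,2,4,5,6,7,8} 21  {2,3,4,5,6,7,8} 35
  if 0:x drops first: 56 orders
  if 1:a drops first: 70 orders
heap linearizations: 126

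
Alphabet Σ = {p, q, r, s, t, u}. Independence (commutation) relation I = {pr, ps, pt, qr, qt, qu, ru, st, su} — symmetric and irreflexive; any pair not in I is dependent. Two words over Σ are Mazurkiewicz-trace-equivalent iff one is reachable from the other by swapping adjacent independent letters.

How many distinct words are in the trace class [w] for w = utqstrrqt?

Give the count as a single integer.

#0=u has no predecessor
#1=t depends on [0:u]
#2=q has no predecessor
#3=s depends on [2:q]
#4=t depends on [1:t]
#5=r depends on [3:s, 4:t]
#6=r depends on [5:r]
#7=q depends on [3:s]
#8=t depends on [6:r]
sources: [0:u, 2:q]
N(rest) = Σ N(rest − s) over sources s of rest; N(one piece) = 1:
  size 1 → [7]=1  [8]=1
  size 2 → [6,8]=1  [7,8]=2
  size 3 → [5,6,8]=1  [6,7,8]=3
  size 4 → [4,5,6,8]=1  [5,6,7,8]=4
  size 5 → [1,4,5,6,8]=1  [3,5,6,7,8]=4  [4,5,6,7,8]=5
  size 6 → [0,1,4,5,6,8]=1  [1,4,5,6,7,8]=6  [2,3,5,6,7,8]=4  [3,4,5,6,7,8]=9
  size 7 → [0,1,4,5,6,7,8]=7  [1,3,4,5,6,7,8]=15  [2,3,4,5,6,7,8]=13
  first=0(u) contributes 28
  first=2(q) contributes 22
|[w]| = 50

50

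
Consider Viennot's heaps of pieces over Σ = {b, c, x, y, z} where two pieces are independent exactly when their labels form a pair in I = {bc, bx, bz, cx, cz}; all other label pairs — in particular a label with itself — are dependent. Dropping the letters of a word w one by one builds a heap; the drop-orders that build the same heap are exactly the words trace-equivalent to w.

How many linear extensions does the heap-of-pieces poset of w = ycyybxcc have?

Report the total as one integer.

12

0(y) covers ∅
1(c) covers 0:y
2(y) covers 1:c
3(y) covers 2:y
4(b) covers 3:y
5(x) covers 3:y
6(c) covers 3:y
7(c) covers 6:c
floor of heap: 0:y
completions by unplaced set U, small U first (add the entries for U minus each lowest piece of U):
  |U|=1: {4}:1  {5}:1  {7}:1
  |U|=2: {4,5}:2  {4,7}:2  {5,7}:2  {6,7}:1
  |U|=3: {4,5,7}:6  {4,6,7}:3  {5,6,7}:3
  |U|=4: {4,5,6,7}:12
  |U|=5: {3,4,5,6,7}:12
  |U|=6: {2,3,4,5,6,7}:12
  start at 0(y): 12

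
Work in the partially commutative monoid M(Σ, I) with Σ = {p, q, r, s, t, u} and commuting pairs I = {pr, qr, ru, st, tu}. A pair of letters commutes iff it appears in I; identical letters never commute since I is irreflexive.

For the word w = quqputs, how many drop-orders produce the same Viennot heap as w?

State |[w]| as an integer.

0(q) covers ∅
1(u) covers 0:q
2(q) covers 1:u
3(p) covers 2:q
4(u) covers 3:p
5(t) covers 3:p
6(s) covers 4:u
floor of heap: 0:q
completions by unplaced set U, small U first (add the entries for U minus each lowest piece of U):
  |U|=1: {5}:1  {6}:1
  |U|=2: {4,6}:1  {5,6}:2
  |U|=3: {4,5,6}:3
  |U|=4: {3,4,5,6}:3
  |U|=5: {2,3,4,5,6}:3
  start at 0(q): 3

3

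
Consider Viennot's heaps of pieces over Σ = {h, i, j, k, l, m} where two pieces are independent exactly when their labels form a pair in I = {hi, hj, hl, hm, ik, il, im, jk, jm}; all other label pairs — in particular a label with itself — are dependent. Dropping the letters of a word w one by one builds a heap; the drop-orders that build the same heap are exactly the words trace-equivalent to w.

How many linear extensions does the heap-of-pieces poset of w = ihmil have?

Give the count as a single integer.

#0=i has no predecessor
#1=h has no predecessor
#2=m has no predecessor
#3=i depends on [0:i]
#4=l depends on [2:m]
sources: [0:i, 1:h, 2:m]
N(rest) = Σ N(rest − s) over sources s of rest; N(one piece) = 1:
  size 1 → [1]=1  [3]=1  [4]=1
  size 2 → [0,3]=1  [1,3]=2  [1,4]=2  [2,4]=1  [3,4]=2
  size 3 → [0,1,3]=3  [0,3,4]=3  [1,2,4]=3  [1,3,4]=6  [2,3,4]=3
  first=0(i) contributes 12
  first=1(h) contributes 6
  first=2(m) contributes 12
|[w]| = 30

30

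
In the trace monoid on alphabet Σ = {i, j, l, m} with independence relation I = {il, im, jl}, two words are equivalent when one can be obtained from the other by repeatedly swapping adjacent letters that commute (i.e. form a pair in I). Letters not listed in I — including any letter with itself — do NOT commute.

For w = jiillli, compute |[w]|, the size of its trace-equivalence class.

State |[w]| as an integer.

35

drop 0:j onto floor
drop 1:i onto {0:j}
drop 2:i onto {1:i}
drop 3:l onto floor
drop 4:l onto {3:l}
drop 5:l onto {4:l}
drop 6:i onto {2:i}
ground layer = {0:j, 3:l}
drop-orders for the pieces not yet dropped (sum over which currently-grounded one goes next):
  1 to go: {5} 1  {6} 1
  2 to go: {2,6} 1  {4,5} 1  {5,6} 2
  3 to go: {1,2,6} 1  {2,5,6} 3  {3,4,5} 1  {4,5,6} 3
  4 to go: {0,1,2,6} 1  {1,2,5,6} 4  {2,4,5,6} 6  {3,4,5,6} 4
  5 to go: {0,1,2,5,6} 5  {1,2,4,5,6} 10  {2,3,4,5,6} 10
  if 0:j drops first: 20 orders
  if 3:l drops first: 15 orders
heap linearizations: 35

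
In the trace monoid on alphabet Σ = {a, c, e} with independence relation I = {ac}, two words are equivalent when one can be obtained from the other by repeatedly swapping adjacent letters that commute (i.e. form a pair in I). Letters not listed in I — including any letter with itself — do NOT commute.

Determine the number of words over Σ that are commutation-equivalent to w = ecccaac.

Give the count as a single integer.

15

drop 0:e onto floor
drop 1:c onto {0:e}
drop 2:c onto {1:c}
drop 3:c onto {2:c}
drop 4:a onto {0:e}
drop 5:a onto {4:a}
drop 6:c onto {3:c}
ground layer = {0:e}
drop-orders for the pieces not yet dropped (sum over which currently-grounded one goes next):
  1 to go: {5} 1  {6} 1
  2 to go: {3,6} 1  {4,5} 1  {5,6} 2
  3 to go: {2,3,6} 1  {3,5,6} 3  {4,5,6} 3
  4 to go: {1,2,3,6} 1  {2,3,5,6} 4  {3,4,5,6} 6
  5 to go: {1,2,3,5,6} 5  {2,3,4,5,6} 10
  if 0:e drops first: 15 orders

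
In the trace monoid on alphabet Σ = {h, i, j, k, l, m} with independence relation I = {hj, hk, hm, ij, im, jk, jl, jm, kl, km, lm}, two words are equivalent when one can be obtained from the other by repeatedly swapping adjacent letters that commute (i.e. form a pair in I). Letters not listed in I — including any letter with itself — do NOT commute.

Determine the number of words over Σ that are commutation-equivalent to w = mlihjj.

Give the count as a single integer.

0(m) covers ∅
1(l) covers ∅
2(i) covers 1:l
3(h) covers 2:i
4(j) covers ∅
5(j) covers 4:j
floor of heap: 0:m, 1:l, 4:j
completions by unplaced set U, small U first (add the entries for U minus each lowest piece of U):
  |U|=1: {0}:1  {3}:1  {5}:1
  |U|=2: {0,3}:2  {0,5}:2  {2,3}:1  {3,5}:2  {4,5}:1
  |U|=3: {0,2,3}:3  {0,3,5}:6  {0,4,5}:3  {1,2,3}:1  {2,3,5}:3  {3,4,5}:3
  |U|=4: {0,1,2,3}:4  {0,2,3,5}:12  {0,3,4,5}:12  {1,2,3,5}:4  {2,3,4,5}:6
  start at 0(m): 10
  start at 1(l): 30
  start at 4(j): 20
sum over floor = 60

60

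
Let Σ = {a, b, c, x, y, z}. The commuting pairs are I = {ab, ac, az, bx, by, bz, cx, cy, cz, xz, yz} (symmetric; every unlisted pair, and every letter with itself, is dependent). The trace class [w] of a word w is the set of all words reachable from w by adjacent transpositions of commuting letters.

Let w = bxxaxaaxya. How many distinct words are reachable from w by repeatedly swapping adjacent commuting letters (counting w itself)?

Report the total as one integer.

10

#0=b has no predecessor
#1=x has no predecessor
#2=x depends on [1:x]
#3=a depends on [2:x]
#4=x depends on [3:a]
#5=a depends on [4:x]
#6=a depends on [5:a]
#7=x depends on [6:a]
#8=y depends on [7:x]
#9=a depends on [8:y]
sources: [0:b, 1:x]
N(rest) = Σ N(rest − s) over sources s of rest; N(one piece) = 1:
  size 1 → [0]=1  [9]=1
  size 2 → [0,9]=2  [8,9]=1
  size 3 → [0,8,9]=3  [7,8,9]=1
  size 4 → [0,7,8,9]=4  [6,7,8,9]=1
  size 5 → [0,6,7,8,9]=5  [5,6,7,8,9]=1
  size 6 → [0,5,6,7,8,9]=6  [4,5,6,7,8,9]=1
  size 7 → [0,4,5,6,7,8,9]=7  [3,4,5,6,7,8,9]=1
  size 8 → [0,3,4,5,6,7,8,9]=8  [2,3,4,5,6,7,8,9]=1
  first=0(b) contributes 1
  first=1(x) contributes 9
|[w]| = 10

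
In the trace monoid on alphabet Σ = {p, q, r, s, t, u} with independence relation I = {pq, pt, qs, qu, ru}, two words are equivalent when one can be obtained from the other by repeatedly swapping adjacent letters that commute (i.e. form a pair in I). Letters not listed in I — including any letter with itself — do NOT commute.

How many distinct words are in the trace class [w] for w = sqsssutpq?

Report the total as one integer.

#0=s has no predecessor
#1=q has no predecessor
#2=s depends on [0:s]
#3=s depends on [2:s]
#4=s depends on [3:s]
#5=u depends on [4:s]
#6=t depends on [1:q, 5:u]
#7=p depends on [5:u]
#8=q depends on [6:t]
sources: [0:s, 1:q]
N(rest) = Σ N(rest − s) over sources s of rest; N(one piece) = 1:
  size 1 → [7]=1  [8]=1
  size 2 → [6,8]=1  [7,8]=2
  size 3 → [1,6,8]=1  [6,7,8]=3
  size 4 → [1,6,7,8]=4  [5,6,7,8]=3
  size 5 → [1,5,6,7,8]=7  [4,5,6,7,8]=3
  size 6 → [1,4,5,6,7,8]=10  [3,4,5,6,7,8]=3
  size 7 → [1,3,4,5,6,7,8]=13  [2,3,4,5,6,7,8]=3
  first=0(s) contributes 16
  first=1(q) contributes 3
|[w]| = 19

19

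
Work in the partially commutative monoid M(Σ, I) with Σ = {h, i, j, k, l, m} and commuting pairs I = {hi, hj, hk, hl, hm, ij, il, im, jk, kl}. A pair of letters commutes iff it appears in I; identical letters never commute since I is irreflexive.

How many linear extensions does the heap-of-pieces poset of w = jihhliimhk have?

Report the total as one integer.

2400

piece 0:j — minimal
piece 1:i — minimal
piece 2:h — minimal
piece 3:h rests on {2:h}
piece 4:l rests on {0:j}
piece 5:i rests on {1:i}
piece 6:i rests on {5:i}
piece 7:m rests on {4:l}
piece 8:h rests on {3:h}
piece 9:k rests on {6:i, 7:m}
minimal pieces: {0:j, 1:i, 2:h}
ways to finish when only these pieces remain (= sum over removing one remaining piece with nothing left below it):
  1 left: {8}→1  {9}→1
  2 left: {3,8}→1  {6,9}→1  {7,9}→1  {8,9}→2
  3 left: {2,3,8}→1  {3,8,9}→3  {4,7,9}→1  {5,6,9}→1  {6,7,9}→2  {6,8,9}→3  {7,8,9}→3
  4 left: {0,4,7,9}→1  {1,5,6,9}→1  {2,3,8,9}→4  {3,6,8,9}→6  {3,7,8,9}→6  {4,6,7,9}→3  {4,7,8,9}→4  {5,6,7,9}→3  {5,6,8,9}→4  {6,7,8,9}→8
  5 left: {0,4,6,7,9}→4  {0,4,7,8,9}→5  {1,5,6,7,9}→4  {1,5,6,8,9}→5  {2,3,6,8,9}→10  {2,3,7,8,9}→10  {3,4,7,8,9}→10  {3,5,6,8,9}→10  {3,6,7,8,9}→20  {4,5,6,7,9}→6  {4,6,7,8,9}→15  {5,6,7,8,9}→15
  6 left: {0,3,4,7,8,9}→15  {0,4,5,6,7,9}→10  {0,4,6,7,8,9}→24  {1,3,5,6,8,9}→15  {1,4,5,6,7,9}→10  {1,5,6,7,8,9}→24  {2,3,4,7,8,9}→20  {2,3,5,6,8,9}→20  {2,3,6,7,8,9}→40  {3,4,6,7,8,9}→45  {3,5,6,7,8,9}→45  {4,5,6,7,8,9}→36
  7 left: {0,1,4,5,6,7,9}→20  {0,2,3,4,7,8,9}→35  {0,3,4,6,7,8,9}→84  {0,4,5,6,7,8,9}→70  {1,2,3,5,6,8,9}→35  {1,3,5,6,7,8,9}→84  {1,4,5,6,7,8,9}→70  {2,3,4,6,7,8,9}→105  {2,3,5,6,7,8,9}→105  {3,4,5,6,7,8,9}→126
  8 left: {0,1,4,5,6,7,8,9}→160  {0,2,3,4,6,7,8,9}→224  {0,3,4,5,6,7,8,9}→280  {1,2,3,5,6,7,8,9}→224  {1,3,4,5,6,7,8,9}→280  {2,3,4,5,6,7,8,9}→336
  placing 0:j first → 840 extensions
  placing 1:i first → 840 extensions
  placing 2:h first → 720 extensions
total linear extensions = 2400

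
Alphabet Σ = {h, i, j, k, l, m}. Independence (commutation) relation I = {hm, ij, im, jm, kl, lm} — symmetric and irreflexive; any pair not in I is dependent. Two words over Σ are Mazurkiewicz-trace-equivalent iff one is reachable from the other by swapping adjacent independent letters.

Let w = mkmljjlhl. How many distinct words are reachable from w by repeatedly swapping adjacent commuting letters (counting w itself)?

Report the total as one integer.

19

piece 0:m — minimal
piece 1:k rests on {0:m}
piece 2:m rests on {1:k}
piece 3:l — minimal
piece 4:j rests on {1:k, 3:l}
piece 5:j rests on {4:j}
piece 6:l rests on {5:j}
piece 7:h rests on {6:l}
piece 8:l rests on {7:h}
minimal pieces: {0:m, 3:l}
ways to finish when only these pieces remain (= sum over removing one remaining piece with nothing left below it):
  1 left: {2}→1  {8}→1
  2 left: {2,8}→2  {7,8}→1
  3 left: {2,7,8}→3  {6,7,8}→1
  4 left: {2,6,7,8}→4  {5,6,7,8}→1
  5 left: {2,5,6,7,8}→5  {4,5,6,7,8}→1
  6 left: {2,4,5,6,7,8}→6  {3,4,5,6,7,8}→1
  7 left: {1,2,4,5,6,7,8}→6  {2,3,4,5,6,7,8}→7
  placing 0:m first → 13 extensions
  placing 3:l first → 6 extensions
total linear extensions = 19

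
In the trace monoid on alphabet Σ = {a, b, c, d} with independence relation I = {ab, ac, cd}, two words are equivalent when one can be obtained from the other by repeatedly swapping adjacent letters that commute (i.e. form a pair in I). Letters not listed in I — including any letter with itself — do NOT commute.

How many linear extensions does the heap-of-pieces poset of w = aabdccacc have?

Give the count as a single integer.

120

0(a) covers ∅
1(a) covers 0:a
2(b) covers ∅
3(d) covers 1:a, 2:b
4(c) covers 2:b
5(c) covers 4:c
6(a) covers 3:d
7(c) covers 5:c
8(c) covers 7:c
floor of heap: 0:a, 2:b
completions by unplaced set U, small U first (add the entries for U minus each lowest piece of U):
  |U|=1: {6}:1  {8}:1
  |U|=2: {3,6}:1  {6,8}:2  {7,8}:1
  |U|=3: {1,3,6}:1  {3,6,8}:3  {5,7,8}:1  {6,7,8}:3
  |U|=4: {0,1,3,6}:1  {1,3,6,8}:4  {3,6,7,8}:6  {4,5,7,8}:1  {5,6,7,8}:4
  |U|=5: {0,1,3,6,8}:5  {1,3,6,7,8}:10  {3,5,6,7,8}:10  {4,5,6,7,8}:5
  |U|=6: {0,1,3,6,7,8}:15  {1,3,5,6,7,8}:20  {3,4,5,6,7,8}:15
  |U|=7: {0,1,3,5,6,7,8}:35  {1,3,4,5,6,7,8}:35  {2,3,4,5,6,7,8}:15
  start at 0(a): 50
  start at 2(b): 70
sum over floor = 120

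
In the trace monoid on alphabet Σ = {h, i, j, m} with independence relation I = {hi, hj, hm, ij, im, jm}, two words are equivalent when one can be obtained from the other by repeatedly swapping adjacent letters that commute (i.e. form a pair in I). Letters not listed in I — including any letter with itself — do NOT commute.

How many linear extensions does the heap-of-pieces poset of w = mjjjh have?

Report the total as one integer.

#0=m has no predecessor
#1=j has no predecessor
#2=j depends on [1:j]
#3=j depends on [2:j]
#4=h has no predecessor
sources: [0:m, 1:j, 4:h]
N(rest) = Σ N(rest − s) over sources s of rest; N(one piece) = 1:
  size 1 → [0]=1  [3]=1  [4]=1
  size 2 → [0,3]=2  [0,4]=2  [2,3]=1  [3,4]=2
  size 3 → [0,2,3]=3  [0,3,4]=6  [1,2,3]=1  [2,3,4]=3
  first=0(m) contributes 4
  first=1(j) contributes 12
  first=4(h) contributes 4
|[w]| = 20

20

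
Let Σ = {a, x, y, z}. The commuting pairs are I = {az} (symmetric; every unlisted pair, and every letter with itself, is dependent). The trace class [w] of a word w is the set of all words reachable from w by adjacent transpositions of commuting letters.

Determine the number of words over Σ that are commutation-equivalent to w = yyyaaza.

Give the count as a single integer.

4

piece 0:y — minimal
piece 1:y rests on {0:y}
piece 2:y rests on {1:y}
piece 3:a rests on {2:y}
piece 4:a rests on {3:a}
piece 5:z rests on {2:y}
piece 6:a rests on {4:a}
minimal pieces: {0:y}
ways to finish when only these pieces remain (= sum over removing one remaining piece with nothing left below it):
  1 left: {5}→1  {6}→1
  2 left: {4,6}→1  {5,6}→2
  3 left: {3,4,6}→1  {4,5,6}→3
  4 left: {3,4,5,6}→4
  5 left: {2,3,4,5,6}→4
  placing 0:y first → 4 extensions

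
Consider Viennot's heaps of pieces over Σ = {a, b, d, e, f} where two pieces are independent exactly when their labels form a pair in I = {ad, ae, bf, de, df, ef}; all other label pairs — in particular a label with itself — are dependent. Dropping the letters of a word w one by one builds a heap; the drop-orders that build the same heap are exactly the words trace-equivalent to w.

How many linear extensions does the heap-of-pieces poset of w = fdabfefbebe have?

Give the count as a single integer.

92

#0=f has no predecessor
#1=d has no predecessor
#2=a depends on [0:f]
#3=b depends on [1:d, 2:a]
#4=f depends on [2:a]
#5=e depends on [3:b]
#6=f depends on [4:f]
#7=b depends on [5:e]
#8=e depends on [7:b]
#9=b depends on [8:e]
#10=e depends on [9:b]
sources: [0:f, 1:d]
N(rest) = Σ N(rest − s) over sources s of rest; N(one piece) = 1:
  size 1 → [6]=1  [10]=1
  size 2 → [4,6]=1  [6,10]=2  [9,10]=1
  size 3 → [4,6,10]=3  [6,9,10]=3  [8,9,10]=1
  size 4 → [4,6,9,10]=6  [6,8,9,10]=4  [7,8,9,10]=1
  size 5 → [4,6,8,9,10]=10  [5,7,8,9,10]=1  [6,7,8,9,10]=5
  size 6 → [3,5,7,8,9,10]=1  [4,6,7,8,9,10]=15  [5,6,7,8,9,10]=6
  size 7 → [1,3,5,7,8,9,10]=1  [3,5,6,7,8,9,10]=7  [4,5,6,7,8,9,10]=21
  size 8 → [1,3,5,6,7,8,9,10]=8  [3,4,5,6,7,8,9,10]=28
  size 9 → [1,3,4,5,6,7,8,9,10]=36  [2,3,4,5,6,7,8,9,10]=28
  first=0(f) contributes 64
  first=1(d) contributes 28
|[w]| = 92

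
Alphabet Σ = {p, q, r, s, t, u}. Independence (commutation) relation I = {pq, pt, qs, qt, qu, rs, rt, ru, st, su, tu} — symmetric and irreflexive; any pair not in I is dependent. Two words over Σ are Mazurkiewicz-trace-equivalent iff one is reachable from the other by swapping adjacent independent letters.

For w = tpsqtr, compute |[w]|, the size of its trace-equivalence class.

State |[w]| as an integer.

75

drop 0:t onto floor
drop 1:p onto floor
drop 2:s onto {1:p}
drop 3:q onto floor
drop 4:t onto {0:t}
drop 5:r onto {1:p, 3:q}
ground layer = {0:t, 1:p, 3:q}
drop-orders for the pieces not yet dropped (sum over which currently-grounded one goes next):
  1 to go: {2} 1  {4} 1  {5} 1
  2 to go: {0,4} 1  {2,4} 2  {2,5} 2  {3,5} 1  {4,5} 2
  3 to go: {0,2,4} 3  {0,4,5} 3  {1,2,5} 2  {2,3,5} 3  {2,4,5} 6  {3,4,5} 3
  4 to go: {0,2,4,5} 12  {0,3,4,5} 6  {1,2,3,5} 5  {1,2,4,5} 8  {2,3,4,5} 12
  if 0:t drops first: 25 orders
  if 1:p drops first: 30 orders
  if 3:q drops first: 20 orders
heap linearizations: 75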